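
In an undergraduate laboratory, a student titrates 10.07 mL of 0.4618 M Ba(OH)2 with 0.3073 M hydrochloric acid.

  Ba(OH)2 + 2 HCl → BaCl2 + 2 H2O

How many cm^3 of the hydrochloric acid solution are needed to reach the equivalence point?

n(Ba(OH)2) = 0.01007 L × 0.4618 mol/L = 4.650 × 10^-3 mol
From the 2:1 stoichiometry, n(HCl) = 2/1 × 4.650 × 10^-3 = 9.301 × 10^-3 mol
V(HCl) = 9.301 × 10^-3 mol / 0.3073 mol/L = 0.03027 L = 30.27 mL

30.27 mL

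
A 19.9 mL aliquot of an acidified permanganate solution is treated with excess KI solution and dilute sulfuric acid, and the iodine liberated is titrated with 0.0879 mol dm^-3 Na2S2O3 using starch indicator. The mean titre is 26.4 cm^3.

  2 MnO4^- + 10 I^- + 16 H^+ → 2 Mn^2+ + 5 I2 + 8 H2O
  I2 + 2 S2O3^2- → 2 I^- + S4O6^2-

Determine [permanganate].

n(S2O3^2-) = 0.0264 × 0.0879 = 2.32 × 10^-3 mol
n(I2) = n(S2O3^2-)/2 = 1.16 × 10^-3 mol
From the 2:5 ratio, n(MnO4^-) in the aliquot = 2/5 × 1.16 × 10^-3 = 4.64 × 10^-4 mol
[MnO4^-] = 4.64 × 10^-4 / 0.0199 = 0.0233 mol/L

0.0233 mol/L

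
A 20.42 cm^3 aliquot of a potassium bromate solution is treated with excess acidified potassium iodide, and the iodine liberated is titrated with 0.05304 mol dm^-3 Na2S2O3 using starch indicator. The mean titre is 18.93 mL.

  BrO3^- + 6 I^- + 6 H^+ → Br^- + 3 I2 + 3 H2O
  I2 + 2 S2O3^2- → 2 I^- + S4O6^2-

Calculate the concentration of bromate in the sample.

0.008195 mol/L

n(S2O3^2-) = 0.01893 × 0.05304 = 1.004 × 10^-3 mol
n(I2) = n(S2O3^2-)/2 = 5.020 × 10^-4 mol
From the 1:3 ratio, n(BrO3^-) in the aliquot = 1/3 × 5.020 × 10^-4 = 1.673 × 10^-4 mol
[BrO3^-] = 1.673 × 10^-4 / 0.02042 = 0.008195 mol/L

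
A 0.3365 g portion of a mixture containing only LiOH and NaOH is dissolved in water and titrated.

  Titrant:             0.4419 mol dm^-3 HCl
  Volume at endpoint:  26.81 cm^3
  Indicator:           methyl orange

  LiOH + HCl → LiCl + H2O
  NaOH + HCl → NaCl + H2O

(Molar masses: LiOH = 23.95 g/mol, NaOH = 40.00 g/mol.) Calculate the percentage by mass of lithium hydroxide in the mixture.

n(HCl) = 0.02681 × 0.4419 = 0.01185 mol
Let x = n(LiOH), y = n(NaOH).
Titrant: 1x + 1y = 0.01185;  mass: 23.95x + 40.00y = 0.3365
Solving, x = 8.560 × 10^-3 mol, y = 3.287 × 10^-3 mol
mass of LiOH = 8.560 × 10^-3 × 23.95 = 0.2050 g
% LiOH = 0.2050 / 0.3365 × 100 = 60.93 %

60.93 %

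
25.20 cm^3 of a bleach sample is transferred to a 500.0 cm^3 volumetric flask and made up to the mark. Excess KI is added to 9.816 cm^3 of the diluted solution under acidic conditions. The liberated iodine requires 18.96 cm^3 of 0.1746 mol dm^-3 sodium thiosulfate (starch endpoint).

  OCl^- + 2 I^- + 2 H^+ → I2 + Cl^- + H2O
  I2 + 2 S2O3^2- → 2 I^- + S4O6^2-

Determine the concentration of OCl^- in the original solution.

3.346 mol/L

n(S2O3^2-) = 0.01896 × 0.1746 = 3.310 × 10^-3 mol
n(I2) = n(S2O3^2-)/2 = 1.655 × 10^-3 mol
n(OCl^-) in the aliquot = 1.655 × 10^-3 mol (1:1 ratio)
[OCl^-]_dilute = 1.655 × 10^-3 / 0.009816 = 0.1686 mol/L
[OCl^-]_original = 0.1686 × 500.0/25.20 = 3.346 mol/L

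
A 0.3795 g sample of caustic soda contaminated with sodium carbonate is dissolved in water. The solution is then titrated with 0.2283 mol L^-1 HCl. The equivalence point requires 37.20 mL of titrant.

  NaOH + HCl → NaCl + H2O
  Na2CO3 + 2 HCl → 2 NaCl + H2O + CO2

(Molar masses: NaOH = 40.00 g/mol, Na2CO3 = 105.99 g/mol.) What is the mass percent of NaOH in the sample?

57.24 %

n(HCl) = 0.03720 × 0.2283 = 8.493 × 10^-3 mol
Let x = n(NaOH), y = n(Na2CO3).
Titrant: 1x + 2y = 8.493 × 10^-3;  mass: 40.00x + 105.99y = 0.3795
Solving, x = 5.431 × 10^-3 mol, y = 1.531 × 10^-3 mol
mass of NaOH = 5.431 × 10^-3 × 40.00 = 0.2172 g
% NaOH = 0.2172 / 0.3795 × 100 = 57.24 %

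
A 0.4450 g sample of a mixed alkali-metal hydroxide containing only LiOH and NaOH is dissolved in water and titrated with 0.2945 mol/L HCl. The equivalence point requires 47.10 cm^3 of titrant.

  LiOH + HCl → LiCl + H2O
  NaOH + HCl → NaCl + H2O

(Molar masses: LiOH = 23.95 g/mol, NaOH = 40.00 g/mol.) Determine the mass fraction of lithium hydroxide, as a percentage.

36.83 %

n(HCl) = 0.04710 × 0.2945 = 0.01387 mol
Let x = n(LiOH), y = n(NaOH).
Titrant: 1x + 1y = 0.01387;  mass: 23.95x + 40.00y = 0.4450
Solving, x = 6.843 × 10^-3 mol, y = 7.027 × 10^-3 mol
mass of LiOH = 6.843 × 10^-3 × 23.95 = 0.1639 g
% LiOH = 0.1639 / 0.4450 × 100 = 36.83 %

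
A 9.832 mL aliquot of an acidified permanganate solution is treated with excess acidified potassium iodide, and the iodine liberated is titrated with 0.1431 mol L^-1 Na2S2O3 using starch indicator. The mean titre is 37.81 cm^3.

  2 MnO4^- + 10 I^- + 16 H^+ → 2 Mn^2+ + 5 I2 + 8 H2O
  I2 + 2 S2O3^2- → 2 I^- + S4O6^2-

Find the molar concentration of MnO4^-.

0.1101 mol/L

n(S2O3^2-) = 0.03781 × 0.1431 = 5.411 × 10^-3 mol
n(I2) = n(S2O3^2-)/2 = 2.705 × 10^-3 mol
From the 2:5 ratio, n(MnO4^-) in the aliquot = 2/5 × 2.705 × 10^-3 = 1.082 × 10^-3 mol
[MnO4^-] = 1.082 × 10^-3 / 0.009832 = 0.1101 mol/L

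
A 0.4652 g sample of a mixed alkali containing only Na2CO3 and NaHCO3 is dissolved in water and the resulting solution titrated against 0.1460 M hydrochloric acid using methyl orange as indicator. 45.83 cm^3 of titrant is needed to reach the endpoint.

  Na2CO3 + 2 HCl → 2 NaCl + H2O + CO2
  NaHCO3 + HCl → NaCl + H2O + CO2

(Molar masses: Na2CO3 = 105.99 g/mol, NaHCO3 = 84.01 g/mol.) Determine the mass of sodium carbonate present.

n(HCl) = 0.04583 × 0.1460 = 6.691 × 10^-3 mol
Let x = n(Na2CO3), y = n(NaHCO3).
Titrant: 2x + 1y = 6.691 × 10^-3;  mass: 105.99x + 84.01y = 0.4652
Solving, x = 1.563 × 10^-3 mol, y = 3.566 × 10^-3 mol
mass of Na2CO3 = 1.563 × 10^-3 × 105.99 = 0.1656 g

0.1656 g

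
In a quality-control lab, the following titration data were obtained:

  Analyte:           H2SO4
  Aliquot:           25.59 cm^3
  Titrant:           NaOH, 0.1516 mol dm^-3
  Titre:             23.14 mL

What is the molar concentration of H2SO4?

0.06854 mol/L

H2SO4 + 2 NaOH → Na2SO4 + 2 H2O
n(NaOH) = 0.02314 L × 0.1516 mol/L = 3.508 × 10^-3 mol
From the 1:2 mole ratio, n(H2SO4) = 1/2 × 3.508 × 10^-3 = 1.754 × 10^-3 mol
[H2SO4] = 1.754 × 10^-3 mol / 0.02559 L = 0.06854 mol/L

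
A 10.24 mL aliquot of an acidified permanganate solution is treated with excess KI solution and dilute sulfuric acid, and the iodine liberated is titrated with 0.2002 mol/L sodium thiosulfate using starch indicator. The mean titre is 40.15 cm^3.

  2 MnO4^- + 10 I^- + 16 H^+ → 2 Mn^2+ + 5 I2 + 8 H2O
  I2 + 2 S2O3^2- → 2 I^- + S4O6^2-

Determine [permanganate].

0.1570 mol/L

n(S2O3^2-) = 0.04015 × 0.2002 = 8.038 × 10^-3 mol
n(I2) = n(S2O3^2-)/2 = 4.019 × 10^-3 mol
From the 2:5 ratio, n(MnO4^-) in the aliquot = 2/5 × 4.019 × 10^-3 = 1.608 × 10^-3 mol
[MnO4^-] = 1.608 × 10^-3 / 0.01024 = 0.1570 mol/L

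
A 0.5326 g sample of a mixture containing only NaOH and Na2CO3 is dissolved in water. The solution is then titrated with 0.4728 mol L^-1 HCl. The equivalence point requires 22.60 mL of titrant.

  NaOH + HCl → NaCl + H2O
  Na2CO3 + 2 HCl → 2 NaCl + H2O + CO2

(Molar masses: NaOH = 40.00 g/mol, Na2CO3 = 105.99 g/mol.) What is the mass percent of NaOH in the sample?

n(HCl) = 0.02260 × 0.4728 = 0.01069 mol
Let x = n(NaOH), y = n(Na2CO3).
Titrant: 1x + 2y = 0.01069;  mass: 40.00x + 105.99y = 0.5326
Solving, x = 2.591 × 10^-3 mol, y = 4.047 × 10^-3 mol
mass of NaOH = 2.591 × 10^-3 × 40.00 = 0.1036 g
% NaOH = 0.1036 / 0.5326 × 100 = 19.46 %

19.46 %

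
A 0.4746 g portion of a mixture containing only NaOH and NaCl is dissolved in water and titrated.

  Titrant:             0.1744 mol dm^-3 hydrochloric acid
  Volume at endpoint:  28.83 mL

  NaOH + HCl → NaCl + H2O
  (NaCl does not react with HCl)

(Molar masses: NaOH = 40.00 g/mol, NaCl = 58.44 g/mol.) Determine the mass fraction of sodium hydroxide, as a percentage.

n(HCl) = 0.02883 × 0.1744 = 5.028 × 10^-3 mol
Let x = n(NaOH), y = n(NaCl).
Titrant: 1x = 5.028 × 10^-3;  mass: 40.00x + 58.44y = 0.4746
Solving, x = 5.028 × 10^-3 mol, y = 4.680 × 10^-3 mol
mass of NaOH = 5.028 × 10^-3 × 40.00 = 0.2011 g
% NaOH = 0.2011 / 0.4746 × 100 = 42.38 %

42.38 %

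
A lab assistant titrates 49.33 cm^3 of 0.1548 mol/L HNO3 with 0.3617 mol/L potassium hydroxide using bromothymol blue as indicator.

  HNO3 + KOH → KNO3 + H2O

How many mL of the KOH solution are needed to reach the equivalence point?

n(HNO3) = 0.04933 L × 0.1548 mol/L = 7.636 × 10^-3 mol
n(KOH) = 7.636 × 10^-3 mol (1:1 stoichiometry)
V(KOH) = 7.636 × 10^-3 mol / 0.3617 mol/L = 0.02111 L = 21.11 mL

21.11 mL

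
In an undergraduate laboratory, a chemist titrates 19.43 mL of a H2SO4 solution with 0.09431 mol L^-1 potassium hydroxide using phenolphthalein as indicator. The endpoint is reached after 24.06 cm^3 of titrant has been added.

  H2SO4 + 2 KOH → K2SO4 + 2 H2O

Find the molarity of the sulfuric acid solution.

n(KOH) = 0.02406 L × 0.09431 mol/L = 2.269 × 10^-3 mol
From the 1:2 mole ratio, n(H2SO4) = 1/2 × 2.269 × 10^-3 = 1.135 × 10^-3 mol
[H2SO4] = 1.135 × 10^-3 mol / 0.01943 L = 0.05839 mol/L

0.05839 mol/L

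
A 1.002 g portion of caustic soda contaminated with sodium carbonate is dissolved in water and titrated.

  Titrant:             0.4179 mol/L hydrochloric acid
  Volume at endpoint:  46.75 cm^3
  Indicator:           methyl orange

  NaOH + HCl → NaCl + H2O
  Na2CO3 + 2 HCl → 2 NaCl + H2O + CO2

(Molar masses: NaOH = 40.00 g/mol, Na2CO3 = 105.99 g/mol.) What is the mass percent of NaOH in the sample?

n(HCl) = 0.04675 × 0.4179 = 0.01954 mol
Let x = n(NaOH), y = n(Na2CO3).
Titrant: 1x + 2y = 0.01954;  mass: 40.00x + 105.99y = 1.002
Solving, x = 2.567 × 10^-3 mol, y = 8.485 × 10^-3 mol
mass of NaOH = 2.567 × 10^-3 × 40.00 = 0.1027 g
% NaOH = 0.1027 / 1.002 × 100 = 10.25 %

10.25 %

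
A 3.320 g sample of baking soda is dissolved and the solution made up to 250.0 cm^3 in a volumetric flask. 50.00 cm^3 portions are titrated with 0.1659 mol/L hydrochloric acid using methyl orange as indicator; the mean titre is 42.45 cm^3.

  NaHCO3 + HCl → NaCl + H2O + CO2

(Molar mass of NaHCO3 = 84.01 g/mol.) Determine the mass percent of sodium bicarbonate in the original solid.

n(HCl) per titration = 0.04245 × 0.1659 = 7.042 × 10^-3 mol
n(NaHCO3) in each aliquot = 7.042 × 10^-3 mol (1:1 ratio)
n(NaHCO3) in the whole flask = 7.042 × 10^-3 × 250.0/50.00 = 0.03521 mol
mass of NaHCO3 = 0.03521 × 84.01 = 2.958 g
% NaHCO3 = 2.958 / 3.320 × 100 = 89.10 %

89.10 %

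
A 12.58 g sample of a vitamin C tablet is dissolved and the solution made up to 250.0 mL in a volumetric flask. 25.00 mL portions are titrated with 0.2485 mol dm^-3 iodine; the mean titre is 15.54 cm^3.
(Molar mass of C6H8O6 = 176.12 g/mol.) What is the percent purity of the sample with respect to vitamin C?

54.06 %

C6H8O6 + I2 → C6H6O6 + 2 HI
n(I2) per titration = 0.01554 × 0.2485 = 3.862 × 10^-3 mol
n(C6H8O6) in each aliquot = 3.862 × 10^-3 mol (1:1 ratio)
n(C6H8O6) in the whole flask = 3.862 × 10^-3 × 250.0/25.00 = 0.03862 mol
mass of C6H8O6 = 0.03862 × 176.12 = 6.801 g
% C6H8O6 = 6.801 / 12.58 × 100 = 54.06 %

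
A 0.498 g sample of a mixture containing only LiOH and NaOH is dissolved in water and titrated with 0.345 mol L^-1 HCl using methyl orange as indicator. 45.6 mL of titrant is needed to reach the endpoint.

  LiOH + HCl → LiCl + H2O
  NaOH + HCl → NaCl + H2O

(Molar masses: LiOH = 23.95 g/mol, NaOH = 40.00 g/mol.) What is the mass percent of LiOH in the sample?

39.3 %

n(HCl) = 0.0456 × 0.345 = 0.0157 mol
Let x = n(LiOH), y = n(NaOH).
Titrant: 1x + 1y = 0.0157;  mass: 23.95x + 40.00y = 0.498
Solving, x = 8.18 × 10^-3 mol, y = 7.55 × 10^-3 mol
mass of LiOH = 8.18 × 10^-3 × 23.95 = 0.196 g
% LiOH = 0.196 / 0.498 × 100 = 39.3 %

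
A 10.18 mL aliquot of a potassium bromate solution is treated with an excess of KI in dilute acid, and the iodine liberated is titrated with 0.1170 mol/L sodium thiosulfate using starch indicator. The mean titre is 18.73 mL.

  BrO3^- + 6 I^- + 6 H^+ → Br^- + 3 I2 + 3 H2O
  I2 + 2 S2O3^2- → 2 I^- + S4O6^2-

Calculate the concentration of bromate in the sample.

0.03588 mol/L

n(S2O3^2-) = 0.01873 × 0.1170 = 2.191 × 10^-3 mol
n(I2) = n(S2O3^2-)/2 = 1.096 × 10^-3 mol
From the 1:3 ratio, n(BrO3^-) in the aliquot = 1/3 × 1.096 × 10^-3 = 3.652 × 10^-4 mol
[BrO3^-] = 3.652 × 10^-4 / 0.01018 = 0.03588 mol/L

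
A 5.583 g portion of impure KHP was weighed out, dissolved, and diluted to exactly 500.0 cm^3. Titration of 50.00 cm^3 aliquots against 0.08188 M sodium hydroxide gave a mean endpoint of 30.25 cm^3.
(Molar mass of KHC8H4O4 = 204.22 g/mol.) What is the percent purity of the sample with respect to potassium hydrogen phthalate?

90.60 %

KHC8H4O4 + NaOH → KNaC8H4O4 + H2O
n(NaOH) per titration = 0.03025 × 0.08188 = 2.477 × 10^-3 mol
n(KHC8H4O4) in each aliquot = 2.477 × 10^-3 mol (1:1 ratio)
n(KHC8H4O4) in the whole flask = 2.477 × 10^-3 × 500.0/50.00 = 0.02477 mol
mass of KHC8H4O4 = 0.02477 × 204.22 = 5.058 g
% KHC8H4O4 = 5.058 / 5.583 × 100 = 90.60 %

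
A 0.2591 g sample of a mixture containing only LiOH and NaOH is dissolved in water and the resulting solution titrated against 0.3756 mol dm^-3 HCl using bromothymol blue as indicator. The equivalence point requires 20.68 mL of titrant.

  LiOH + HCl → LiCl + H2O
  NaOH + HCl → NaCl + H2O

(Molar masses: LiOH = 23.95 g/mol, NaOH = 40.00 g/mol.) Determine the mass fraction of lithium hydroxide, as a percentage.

29.72 %

n(HCl) = 0.02068 × 0.3756 = 7.767 × 10^-3 mol
Let x = n(LiOH), y = n(NaOH).
Titrant: 1x + 1y = 7.767 × 10^-3;  mass: 23.95x + 40.00y = 0.2591
Solving, x = 3.215 × 10^-3 mol, y = 4.553 × 10^-3 mol
mass of LiOH = 3.215 × 10^-3 × 23.95 = 0.07699 g
% LiOH = 0.07699 / 0.2591 × 100 = 29.72 %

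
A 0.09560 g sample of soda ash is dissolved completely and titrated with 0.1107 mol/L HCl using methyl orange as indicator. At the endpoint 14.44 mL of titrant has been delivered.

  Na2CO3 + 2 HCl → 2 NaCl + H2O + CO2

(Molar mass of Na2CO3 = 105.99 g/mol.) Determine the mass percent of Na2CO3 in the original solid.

n(HCl) = 0.01444 L × 0.1107 mol/L = 1.599 × 10^-3 mol
From the 1:2 ratio, n(Na2CO3) = 1/2 × 1.599 × 10^-3 = 7.993 × 10^-4 mol
mass of Na2CO3 = 7.993 × 10^-4 × 105.99 g/mol = 0.08471 g
% Na2CO3 = 0.08471 / 0.09560 × 100 = 88.61 %

88.61 %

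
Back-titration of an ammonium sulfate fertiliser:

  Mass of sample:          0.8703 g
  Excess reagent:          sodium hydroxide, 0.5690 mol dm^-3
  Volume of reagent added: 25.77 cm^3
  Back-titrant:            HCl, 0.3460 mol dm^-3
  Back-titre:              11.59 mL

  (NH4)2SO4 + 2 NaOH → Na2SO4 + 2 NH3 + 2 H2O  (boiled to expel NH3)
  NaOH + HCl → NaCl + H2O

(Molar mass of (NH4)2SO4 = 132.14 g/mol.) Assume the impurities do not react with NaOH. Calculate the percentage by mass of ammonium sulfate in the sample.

80.87 %

n(NaOH) added = 0.02577 × 0.5690 = 0.01466 mol
n(HCl) used in back-titration = 0.01159 × 0.3460 = 4.010 × 10^-3 mol
n(NaOH) left over = 4.010 × 10^-3 mol (1:1 ratio)
n(NaOH) consumed by analyte = 0.01466 − 4.010 × 10^-3 = 0.01065 mol
From the 1:2 ratio, n((NH4)2SO4) = 1/2 × 0.01065 = 5.326 × 10^-3 mol
mass of (NH4)2SO4 = 5.326 × 10^-3 × 132.14 = 0.7038 g
% (NH4)2SO4 = 0.7038 / 0.8703 × 100 = 80.87 %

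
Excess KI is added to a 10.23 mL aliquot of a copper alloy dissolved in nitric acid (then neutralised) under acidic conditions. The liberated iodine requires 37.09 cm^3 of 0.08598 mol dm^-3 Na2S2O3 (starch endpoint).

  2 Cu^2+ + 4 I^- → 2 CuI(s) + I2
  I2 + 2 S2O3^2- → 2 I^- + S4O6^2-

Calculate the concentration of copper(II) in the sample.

n(S2O3^2-) = 0.03709 × 0.08598 = 3.189 × 10^-3 mol
n(I2) = n(S2O3^2-)/2 = 1.594 × 10^-3 mol
From the 2:1 ratio, n(Cu2+) in the aliquot = 2/1 × 1.594 × 10^-3 = 3.189 × 10^-3 mol
[Cu2+] = 3.189 × 10^-3 / 0.01023 = 0.3117 mol/L

0.3117 mol/L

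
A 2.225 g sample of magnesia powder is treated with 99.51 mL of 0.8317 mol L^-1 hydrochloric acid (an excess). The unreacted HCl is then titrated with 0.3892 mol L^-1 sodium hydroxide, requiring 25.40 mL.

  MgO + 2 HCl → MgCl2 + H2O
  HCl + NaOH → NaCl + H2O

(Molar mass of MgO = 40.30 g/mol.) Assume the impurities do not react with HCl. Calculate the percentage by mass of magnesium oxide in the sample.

66.00 %

n(HCl) added = 0.09951 × 0.8317 = 0.08276 mol
n(NaOH) used in back-titration = 0.02540 × 0.3892 = 9.886 × 10^-3 mol
n(HCl) left over = 9.886 × 10^-3 mol (1:1 ratio)
n(HCl) consumed by analyte = 0.08276 − 9.886 × 10^-3 = 0.07288 mol
From the 1:2 ratio, n(MgO) = 1/2 × 0.07288 = 0.03644 mol
mass of MgO = 0.03644 × 40.30 = 1.468 g
% MgO = 1.468 / 2.225 × 100 = 66.00 %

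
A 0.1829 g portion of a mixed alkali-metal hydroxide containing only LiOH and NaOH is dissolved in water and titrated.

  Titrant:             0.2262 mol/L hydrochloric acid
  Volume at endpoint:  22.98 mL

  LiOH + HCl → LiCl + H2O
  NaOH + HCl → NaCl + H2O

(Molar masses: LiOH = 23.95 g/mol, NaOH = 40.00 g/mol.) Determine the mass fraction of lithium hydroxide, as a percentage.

20.42 %

n(HCl) = 0.02298 × 0.2262 = 5.198 × 10^-3 mol
Let x = n(LiOH), y = n(NaOH).
Titrant: 1x + 1y = 5.198 × 10^-3;  mass: 23.95x + 40.00y = 0.1829
Solving, x = 1.559 × 10^-3 mol, y = 3.639 × 10^-3 mol
mass of LiOH = 1.559 × 10^-3 × 23.95 = 0.03734 g
% LiOH = 0.03734 / 0.1829 × 100 = 20.42 %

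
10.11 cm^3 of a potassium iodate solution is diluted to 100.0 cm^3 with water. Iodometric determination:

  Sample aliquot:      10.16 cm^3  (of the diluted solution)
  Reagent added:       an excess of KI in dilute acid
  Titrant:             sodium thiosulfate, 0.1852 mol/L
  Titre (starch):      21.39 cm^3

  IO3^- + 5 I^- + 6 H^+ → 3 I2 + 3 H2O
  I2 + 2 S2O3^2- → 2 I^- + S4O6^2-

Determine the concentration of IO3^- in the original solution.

n(S2O3^2-) = 0.02139 × 0.1852 = 3.961 × 10^-3 mol
n(I2) = n(S2O3^2-)/2 = 1.981 × 10^-3 mol
From the 1:3 ratio, n(IO3^-) in the aliquot = 1/3 × 1.981 × 10^-3 = 6.602 × 10^-4 mol
[IO3^-]_dilute = 6.602 × 10^-4 / 0.01016 = 0.06498 mol/L
[IO3^-]_original = 0.06498 × 100.0/10.11 = 0.6428 mol/L

0.6428 mol/L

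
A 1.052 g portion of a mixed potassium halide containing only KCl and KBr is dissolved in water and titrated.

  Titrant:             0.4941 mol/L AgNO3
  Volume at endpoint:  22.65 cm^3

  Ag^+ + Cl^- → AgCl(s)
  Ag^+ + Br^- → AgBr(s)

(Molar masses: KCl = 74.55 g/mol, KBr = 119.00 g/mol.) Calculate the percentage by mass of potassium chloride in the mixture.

n(AgNO3) = 0.02265 × 0.4941 = 0.01119 mol
Let x = n(KCl), y = n(KBr).
Titrant: 1x + 1y = 0.01119;  mass: 74.55x + 119.00y = 1.052
Solving, x = 6.294 × 10^-3 mol, y = 4.897 × 10^-3 mol
mass of KCl = 6.294 × 10^-3 × 74.55 = 0.4692 g
% KCl = 0.4692 / 1.052 × 100 = 44.60 %

44.60 %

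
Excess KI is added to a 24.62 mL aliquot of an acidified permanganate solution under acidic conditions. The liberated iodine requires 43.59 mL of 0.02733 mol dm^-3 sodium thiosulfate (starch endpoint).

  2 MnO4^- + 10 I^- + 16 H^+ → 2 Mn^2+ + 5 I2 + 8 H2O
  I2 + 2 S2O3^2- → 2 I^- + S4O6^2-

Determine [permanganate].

0.009678 mol/L

n(S2O3^2-) = 0.04359 × 0.02733 = 1.191 × 10^-3 mol
n(I2) = n(S2O3^2-)/2 = 5.957 × 10^-4 mol
From the 2:5 ratio, n(MnO4^-) in the aliquot = 2/5 × 5.957 × 10^-4 = 2.383 × 10^-4 mol
[MnO4^-] = 2.383 × 10^-4 / 0.02462 = 0.009678 mol/L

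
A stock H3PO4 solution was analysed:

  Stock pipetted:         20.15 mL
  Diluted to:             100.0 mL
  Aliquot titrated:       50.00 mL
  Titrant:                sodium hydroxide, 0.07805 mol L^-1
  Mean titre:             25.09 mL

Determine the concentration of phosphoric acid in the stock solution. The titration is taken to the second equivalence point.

H3PO4 + 2 NaOH → Na2HPO4 + 2 H2O
n(NaOH) = 0.02509 × 0.07805 = 1.958 × 10^-3 mol
From the 1:2 ratio, n(H3PO4) in the aliquot = 1/2 × 1.958 × 10^-3 = 9.791 × 10^-4 mol
[H3PO4]_dilute = 9.791 × 10^-4 / 0.05000 = 0.01958 mol/L
Dilution factor = 100.0 / 20.15 = 4.963
[H3PO4]_stock = 0.01958 × 4.963 = 0.09718 mol/L

0.09718 mol/L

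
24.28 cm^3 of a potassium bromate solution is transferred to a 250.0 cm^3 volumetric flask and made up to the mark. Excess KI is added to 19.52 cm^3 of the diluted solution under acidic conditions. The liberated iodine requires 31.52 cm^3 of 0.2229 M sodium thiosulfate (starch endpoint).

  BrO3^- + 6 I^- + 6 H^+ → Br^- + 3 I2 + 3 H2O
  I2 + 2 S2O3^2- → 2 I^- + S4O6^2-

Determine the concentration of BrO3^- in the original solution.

0.6177 M

n(S2O3^2-) = 0.03152 × 0.2229 = 7.026 × 10^-3 mol
n(I2) = n(S2O3^2-)/2 = 3.513 × 10^-3 mol
From the 1:3 ratio, n(BrO3^-) in the aliquot = 1/3 × 3.513 × 10^-3 = 1.171 × 10^-3 mol
[BrO3^-]_dilute = 1.171 × 10^-3 / 0.01952 = 0.05999 mol/L
[BrO3^-]_original = 0.05999 × 250.0/24.28 = 0.6177 mol/L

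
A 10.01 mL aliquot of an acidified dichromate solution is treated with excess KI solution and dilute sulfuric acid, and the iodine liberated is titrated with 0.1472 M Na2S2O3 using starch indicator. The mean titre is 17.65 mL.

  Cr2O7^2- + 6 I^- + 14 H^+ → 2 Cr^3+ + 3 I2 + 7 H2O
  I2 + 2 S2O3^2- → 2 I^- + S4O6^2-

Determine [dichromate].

n(S2O3^2-) = 0.01765 × 0.1472 = 2.598 × 10^-3 mol
n(I2) = n(S2O3^2-)/2 = 1.299 × 10^-3 mol
From the 1:3 ratio, n(Cr2O7^2-) in the aliquot = 1/3 × 1.299 × 10^-3 = 4.330 × 10^-4 mol
[Cr2O7^2-] = 4.330 × 10^-4 / 0.01001 = 0.04326 mol/L

0.04326 M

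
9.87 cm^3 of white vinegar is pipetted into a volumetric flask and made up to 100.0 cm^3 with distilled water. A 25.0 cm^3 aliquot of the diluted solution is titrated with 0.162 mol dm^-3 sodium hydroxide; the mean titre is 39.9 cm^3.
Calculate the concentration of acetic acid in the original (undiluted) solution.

2.62 mol/L

CH3COOH + NaOH → CH3COONa + H2O
n(NaOH) = 0.0399 × 0.162 = 6.46 × 10^-3 mol
n(CH3COOH) in the aliquot = 6.46 × 10^-3 mol (1:1 ratio)
[CH3COOH]_dilute = 6.46 × 10^-3 / 0.0250 = 0.259 mol/L
Dilution factor = 100.0 / 9.87 = 10.13
[CH3COOH]_stock = 0.259 × 10.13 = 2.62 mol/L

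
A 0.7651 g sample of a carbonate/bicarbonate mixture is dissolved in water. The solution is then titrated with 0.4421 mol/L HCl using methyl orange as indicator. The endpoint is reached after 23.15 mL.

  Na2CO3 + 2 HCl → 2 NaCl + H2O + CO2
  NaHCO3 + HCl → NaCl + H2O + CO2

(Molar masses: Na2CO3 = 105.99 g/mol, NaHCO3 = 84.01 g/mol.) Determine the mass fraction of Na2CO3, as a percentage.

21.15 %

n(HCl) = 0.02315 × 0.4421 = 0.01023 mol
Let x = n(Na2CO3), y = n(NaHCO3).
Titrant: 2x + 1y = 0.01023;  mass: 105.99x + 84.01y = 0.7651
Solving, x = 1.527 × 10^-3 mol, y = 7.181 × 10^-3 mol
mass of Na2CO3 = 1.527 × 10^-3 × 105.99 = 0.1618 g
% Na2CO3 = 0.1618 / 0.7651 × 100 = 21.15 %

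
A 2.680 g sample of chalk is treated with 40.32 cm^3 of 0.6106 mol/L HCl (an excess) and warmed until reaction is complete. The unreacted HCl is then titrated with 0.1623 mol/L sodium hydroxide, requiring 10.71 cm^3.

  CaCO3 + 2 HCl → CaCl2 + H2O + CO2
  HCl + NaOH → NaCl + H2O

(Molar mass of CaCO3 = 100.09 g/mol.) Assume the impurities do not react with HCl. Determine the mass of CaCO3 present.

n(HCl) added = 0.04032 × 0.6106 = 0.02462 mol
n(NaOH) used in back-titration = 0.01071 × 0.1623 = 1.738 × 10^-3 mol
n(HCl) left over = 1.738 × 10^-3 mol (1:1 ratio)
n(HCl) consumed by analyte = 0.02462 − 1.738 × 10^-3 = 0.02288 mol
From the 1:2 ratio, n(CaCO3) = 1/2 × 0.02288 = 0.01144 mol
mass of CaCO3 = 0.01144 × 100.09 = 1.145 g

1.145 g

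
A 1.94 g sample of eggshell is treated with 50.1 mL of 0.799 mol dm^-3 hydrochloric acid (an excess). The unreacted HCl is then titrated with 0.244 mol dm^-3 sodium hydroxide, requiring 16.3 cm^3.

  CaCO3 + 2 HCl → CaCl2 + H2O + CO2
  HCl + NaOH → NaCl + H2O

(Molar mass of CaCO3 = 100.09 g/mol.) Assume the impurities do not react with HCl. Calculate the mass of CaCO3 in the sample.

n(HCl) added = 0.0501 × 0.799 = 0.0400 mol
n(NaOH) used in back-titration = 0.0163 × 0.244 = 3.98 × 10^-3 mol
n(HCl) left over = 3.98 × 10^-3 mol (1:1 ratio)
n(HCl) consumed by analyte = 0.0400 − 3.98 × 10^-3 = 0.0361 mol
From the 1:2 ratio, n(CaCO3) = 1/2 × 0.0361 = 0.0180 mol
mass of CaCO3 = 0.0180 × 100.09 = 1.80 g

1.80 g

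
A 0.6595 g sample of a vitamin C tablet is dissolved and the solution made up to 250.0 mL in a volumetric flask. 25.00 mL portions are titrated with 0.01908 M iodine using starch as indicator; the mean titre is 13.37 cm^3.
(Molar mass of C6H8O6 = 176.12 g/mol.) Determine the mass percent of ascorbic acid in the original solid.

C6H8O6 + I2 → C6H6O6 + 2 HI
n(I2) per titration = 0.01337 × 0.01908 = 2.551 × 10^-4 mol
n(C6H8O6) in each aliquot = 2.551 × 10^-4 mol (1:1 ratio)
n(C6H8O6) in the whole flask = 2.551 × 10^-4 × 250.0/25.00 = 2.551 × 10^-3 mol
mass of C6H8O6 = 2.551 × 10^-3 × 176.12 = 0.4493 g
% C6H8O6 = 0.4493 / 0.6595 × 100 = 68.12 %

68.12 %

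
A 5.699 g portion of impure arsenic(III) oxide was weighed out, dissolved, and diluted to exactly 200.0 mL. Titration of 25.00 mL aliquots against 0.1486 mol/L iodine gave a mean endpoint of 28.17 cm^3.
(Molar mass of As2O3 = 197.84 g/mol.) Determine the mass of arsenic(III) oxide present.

3.313 g

As2O3 + 2 I2 + 2 H2O → As2O5 + 4 HI
n(I2) per titration = 0.02817 × 0.1486 = 4.186 × 10^-3 mol
From the 1:2 ratio, n(As2O3) in each aliquot = 1/2 × 4.186 × 10^-3 = 2.093 × 10^-3 mol
n(As2O3) in the whole flask = 2.093 × 10^-3 × 200.0/25.00 = 0.01674 mol
mass of As2O3 = 0.01674 × 197.84 = 3.313 g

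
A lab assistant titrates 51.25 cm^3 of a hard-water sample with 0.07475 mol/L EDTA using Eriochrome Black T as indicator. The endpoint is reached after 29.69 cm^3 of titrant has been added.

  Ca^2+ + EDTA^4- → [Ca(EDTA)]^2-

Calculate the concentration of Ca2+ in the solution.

n(EDTA) = 0.02969 L × 0.07475 mol/L = 2.219 × 10^-3 mol
n(Ca2+) = 2.219 × 10^-3 mol (1:1 mole ratio)
[Ca2+] = 2.219 × 10^-3 mol / 0.05125 L = 0.04330 mol/L

0.04330 mol/L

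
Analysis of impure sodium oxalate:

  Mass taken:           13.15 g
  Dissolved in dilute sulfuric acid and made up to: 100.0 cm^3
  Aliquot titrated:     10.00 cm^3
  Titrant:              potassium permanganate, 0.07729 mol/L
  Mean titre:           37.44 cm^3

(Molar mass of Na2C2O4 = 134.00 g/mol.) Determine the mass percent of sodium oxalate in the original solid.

2 MnO4^- + 5 C2O4^2- + 16 H^+ → 2 Mn^2+ + 10 CO2 + 8 H2O
n(KMnO4) per titration = 0.03744 × 0.07729 = 2.894 × 10^-3 mol
From the 5:2 ratio, n(Na2C2O4) in each aliquot = 5/2 × 2.894 × 10^-3 = 7.234 × 10^-3 mol
n(Na2C2O4) in the whole flask = 7.234 × 10^-3 × 100.0/10.00 = 0.07234 mol
mass of Na2C2O4 = 0.07234 × 134.00 = 9.694 g
% Na2C2O4 = 9.694 / 13.15 × 100 = 73.72 %

73.72 %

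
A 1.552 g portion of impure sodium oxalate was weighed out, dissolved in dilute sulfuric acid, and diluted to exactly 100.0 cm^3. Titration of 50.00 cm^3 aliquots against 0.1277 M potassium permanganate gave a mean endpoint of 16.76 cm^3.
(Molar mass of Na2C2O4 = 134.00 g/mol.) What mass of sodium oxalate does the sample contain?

1.434 g

2 MnO4^- + 5 C2O4^2- + 16 H^+ → 2 Mn^2+ + 10 CO2 + 8 H2O
n(KMnO4) per titration = 0.01676 × 0.1277 = 2.140 × 10^-3 mol
From the 5:2 ratio, n(Na2C2O4) in each aliquot = 5/2 × 2.140 × 10^-3 = 5.351 × 10^-3 mol
n(Na2C2O4) in the whole flask = 5.351 × 10^-3 × 100.0/50.00 = 0.01070 mol
mass of Na2C2O4 = 0.01070 × 134.00 = 1.434 g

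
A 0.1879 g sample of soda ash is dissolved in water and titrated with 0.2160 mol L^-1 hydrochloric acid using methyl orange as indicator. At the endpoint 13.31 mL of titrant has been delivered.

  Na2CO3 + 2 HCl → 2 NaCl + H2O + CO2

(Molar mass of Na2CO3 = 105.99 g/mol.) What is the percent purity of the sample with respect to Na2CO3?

n(HCl) = 0.01331 L × 0.2160 mol/L = 2.875 × 10^-3 mol
From the 1:2 ratio, n(Na2CO3) = 1/2 × 2.875 × 10^-3 = 1.437 × 10^-3 mol
mass of Na2CO3 = 1.437 × 10^-3 × 105.99 g/mol = 0.1524 g
% Na2CO3 = 0.1524 / 0.1879 × 100 = 81.08 %

81.08 %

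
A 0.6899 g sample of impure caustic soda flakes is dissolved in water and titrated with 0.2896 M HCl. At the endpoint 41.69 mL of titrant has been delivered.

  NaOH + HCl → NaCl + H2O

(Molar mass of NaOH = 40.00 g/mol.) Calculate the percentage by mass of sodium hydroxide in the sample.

n(HCl) = 0.04169 L × 0.2896 mol/L = 0.01207 mol
n(NaOH) = 0.01207 mol (1:1 ratio)
mass of NaOH = 0.01207 × 40.00 g/mol = 0.4829 g
% NaOH = 0.4829 / 0.6899 × 100 = 70.00 %

70.00 %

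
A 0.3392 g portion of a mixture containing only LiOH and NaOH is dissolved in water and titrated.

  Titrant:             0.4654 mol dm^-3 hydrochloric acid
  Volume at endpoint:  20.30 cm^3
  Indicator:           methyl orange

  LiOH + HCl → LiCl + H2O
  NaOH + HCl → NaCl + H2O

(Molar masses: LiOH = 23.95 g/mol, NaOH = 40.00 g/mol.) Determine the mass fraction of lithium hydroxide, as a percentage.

n(HCl) = 0.02030 × 0.4654 = 9.448 × 10^-3 mol
Let x = n(LiOH), y = n(NaOH).
Titrant: 1x + 1y = 9.448 × 10^-3;  mass: 23.95x + 40.00y = 0.3392
Solving, x = 2.412 × 10^-3 mol, y = 7.036 × 10^-3 mol
mass of LiOH = 2.412 × 10^-3 × 23.95 = 0.05776 g
% LiOH = 0.05776 / 0.3392 × 100 = 17.03 %

17.03 %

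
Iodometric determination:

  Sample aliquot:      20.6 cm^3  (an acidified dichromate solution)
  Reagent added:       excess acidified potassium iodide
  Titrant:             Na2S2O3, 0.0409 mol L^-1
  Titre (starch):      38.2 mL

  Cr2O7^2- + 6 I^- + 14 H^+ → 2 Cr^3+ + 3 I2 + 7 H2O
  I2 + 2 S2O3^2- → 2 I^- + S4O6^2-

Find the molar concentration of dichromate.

n(S2O3^2-) = 0.0382 × 0.0409 = 1.56 × 10^-3 mol
n(I2) = n(S2O3^2-)/2 = 7.81 × 10^-4 mol
From the 1:3 ratio, n(Cr2O7^2-) in the aliquot = 1/3 × 7.81 × 10^-4 = 2.60 × 10^-4 mol
[Cr2O7^2-] = 2.60 × 10^-4 / 0.0206 = 0.0126 mol/L

0.0126 mol/L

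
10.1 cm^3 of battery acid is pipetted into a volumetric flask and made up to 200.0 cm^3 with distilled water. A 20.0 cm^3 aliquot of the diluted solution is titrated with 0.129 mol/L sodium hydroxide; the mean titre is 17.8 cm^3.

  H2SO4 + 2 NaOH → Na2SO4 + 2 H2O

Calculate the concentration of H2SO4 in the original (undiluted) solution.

1.14 mol/L

n(NaOH) = 0.0178 × 0.129 = 2.30 × 10^-3 mol
From the 1:2 ratio, n(H2SO4) in the aliquot = 1/2 × 2.30 × 10^-3 = 1.15 × 10^-3 mol
[H2SO4]_dilute = 1.15 × 10^-3 / 0.0200 = 0.0574 mol/L
Dilution factor = 200.0 / 10.1 = 19.80
[H2SO4]_stock = 0.0574 × 19.80 = 1.14 mol/L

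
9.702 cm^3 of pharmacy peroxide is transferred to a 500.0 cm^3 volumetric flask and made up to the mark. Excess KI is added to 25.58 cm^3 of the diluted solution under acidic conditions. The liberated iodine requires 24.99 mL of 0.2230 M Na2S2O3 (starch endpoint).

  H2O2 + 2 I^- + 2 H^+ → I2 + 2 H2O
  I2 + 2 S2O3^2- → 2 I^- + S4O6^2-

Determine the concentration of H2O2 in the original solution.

5.614 M

n(S2O3^2-) = 0.02499 × 0.2230 = 5.573 × 10^-3 mol
n(I2) = n(S2O3^2-)/2 = 2.786 × 10^-3 mol
n(H2O2) in the aliquot = 2.786 × 10^-3 mol (1:1 ratio)
[H2O2]_dilute = 2.786 × 10^-3 / 0.02558 = 0.1089 mol/L
[H2O2]_original = 0.1089 × 500.0/9.702 = 5.614 mol/L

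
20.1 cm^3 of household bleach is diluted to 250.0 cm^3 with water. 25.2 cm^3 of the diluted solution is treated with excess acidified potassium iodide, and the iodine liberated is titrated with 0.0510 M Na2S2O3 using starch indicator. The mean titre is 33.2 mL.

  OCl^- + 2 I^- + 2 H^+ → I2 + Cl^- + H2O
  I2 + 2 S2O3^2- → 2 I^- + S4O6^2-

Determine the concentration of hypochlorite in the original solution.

0.418 M

n(S2O3^2-) = 0.0332 × 0.0510 = 1.69 × 10^-3 mol
n(I2) = n(S2O3^2-)/2 = 8.47 × 10^-4 mol
n(OCl^-) in the aliquot = 8.47 × 10^-4 mol (1:1 ratio)
[OCl^-]_dilute = 8.47 × 10^-4 / 0.0252 = 0.0336 mol/L
[OCl^-]_original = 0.0336 × 250.0/20.1 = 0.418 mol/L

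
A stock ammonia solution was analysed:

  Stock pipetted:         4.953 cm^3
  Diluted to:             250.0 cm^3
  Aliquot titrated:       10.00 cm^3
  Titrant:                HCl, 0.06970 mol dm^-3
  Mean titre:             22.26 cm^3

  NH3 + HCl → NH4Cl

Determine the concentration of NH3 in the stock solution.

7.831 mol/L

n(HCl) = 0.02226 × 0.06970 = 1.552 × 10^-3 mol
n(NH3) in the aliquot = 1.552 × 10^-3 mol (1:1 ratio)
[NH3]_dilute = 1.552 × 10^-3 / 0.01000 = 0.1552 mol/L
Dilution factor = 250.0 / 4.953 = 50.47
[NH3]_stock = 0.1552 × 50.47 = 7.831 mol/L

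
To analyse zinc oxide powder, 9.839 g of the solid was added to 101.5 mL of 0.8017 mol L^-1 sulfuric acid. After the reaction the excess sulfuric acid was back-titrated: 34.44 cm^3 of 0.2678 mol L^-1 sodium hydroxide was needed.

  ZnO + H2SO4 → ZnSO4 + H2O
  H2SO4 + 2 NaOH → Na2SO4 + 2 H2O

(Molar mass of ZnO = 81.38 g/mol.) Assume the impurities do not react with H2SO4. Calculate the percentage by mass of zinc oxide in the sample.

n(H2SO4) added = 0.1015 × 0.8017 = 0.08137 mol
n(NaOH) used in back-titration = 0.03444 × 0.2678 = 9.223 × 10^-3 mol
From the 1:2 ratio, n(H2SO4) left over = 1/2 × 9.223 × 10^-3 = 4.612 × 10^-3 mol
n(H2SO4) consumed by analyte = 0.08137 − 4.612 × 10^-3 = 0.07676 mol
n(ZnO) = 0.07676 mol (1:1 ratio)
mass of ZnO = 0.07676 × 81.38 = 6.247 g
% ZnO = 6.247 / 9.839 × 100 = 63.49 %

63.49 %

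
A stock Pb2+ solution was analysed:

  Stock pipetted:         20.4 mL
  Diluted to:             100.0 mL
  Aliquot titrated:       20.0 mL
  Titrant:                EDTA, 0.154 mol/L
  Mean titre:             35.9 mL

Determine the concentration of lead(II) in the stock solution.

1.36 mol/L

Pb^2+ + EDTA^4- → [Pb(EDTA)]^2-
n(EDTA) = 0.0359 × 0.154 = 5.53 × 10^-3 mol
n(Pb2+) in the aliquot = 5.53 × 10^-3 mol (1:1 ratio)
[Pb2+]_dilute = 5.53 × 10^-3 / 0.0200 = 0.276 mol/L
Dilution factor = 100.0 / 20.4 = 4.902
[Pb2+]_stock = 0.276 × 4.902 = 1.36 mol/L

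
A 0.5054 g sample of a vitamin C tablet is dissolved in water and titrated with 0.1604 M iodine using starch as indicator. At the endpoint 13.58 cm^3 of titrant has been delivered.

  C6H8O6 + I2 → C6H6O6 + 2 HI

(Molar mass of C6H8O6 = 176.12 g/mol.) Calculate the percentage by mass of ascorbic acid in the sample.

n(I2) = 0.01358 L × 0.1604 mol/L = 2.178 × 10^-3 mol
n(C6H8O6) = 2.178 × 10^-3 mol (1:1 ratio)
mass of C6H8O6 = 2.178 × 10^-3 × 176.12 g/mol = 0.3836 g
% C6H8O6 = 0.3836 / 0.5054 × 100 = 75.91 %

75.91 %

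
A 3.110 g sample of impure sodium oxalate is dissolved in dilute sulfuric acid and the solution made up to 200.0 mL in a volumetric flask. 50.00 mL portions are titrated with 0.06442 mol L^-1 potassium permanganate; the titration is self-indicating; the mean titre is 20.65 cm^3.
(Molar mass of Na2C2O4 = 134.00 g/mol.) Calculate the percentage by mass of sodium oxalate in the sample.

2 MnO4^- + 5 C2O4^2- + 16 H^+ → 2 Mn^2+ + 10 CO2 + 8 H2O
n(KMnO4) per titration = 0.02065 × 0.06442 = 1.330 × 10^-3 mol
From the 5:2 ratio, n(Na2C2O4) in each aliquot = 5/2 × 1.330 × 10^-3 = 3.326 × 10^-3 mol
n(Na2C2O4) in the whole flask = 3.326 × 10^-3 × 200.0/50.00 = 0.01330 mol
mass of Na2C2O4 = 0.01330 × 134.00 = 1.783 g
% Na2C2O4 = 1.783 / 3.110 × 100 = 57.32 %

57.32 %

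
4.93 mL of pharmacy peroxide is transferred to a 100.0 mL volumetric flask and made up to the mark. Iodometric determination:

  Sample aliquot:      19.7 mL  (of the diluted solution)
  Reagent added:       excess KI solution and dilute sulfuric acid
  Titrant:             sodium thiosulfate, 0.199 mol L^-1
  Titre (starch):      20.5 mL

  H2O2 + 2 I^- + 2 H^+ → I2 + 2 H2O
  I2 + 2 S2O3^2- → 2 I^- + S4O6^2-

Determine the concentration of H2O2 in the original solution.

n(S2O3^2-) = 0.0205 × 0.199 = 4.08 × 10^-3 mol
n(I2) = n(S2O3^2-)/2 = 2.04 × 10^-3 mol
n(H2O2) in the aliquot = 2.04 × 10^-3 mol (1:1 ratio)
[H2O2]_dilute = 2.04 × 10^-3 / 0.0197 = 0.104 mol/L
[H2O2]_original = 0.104 × 100.0/4.93 = 2.10 mol/L

2.10 mol/L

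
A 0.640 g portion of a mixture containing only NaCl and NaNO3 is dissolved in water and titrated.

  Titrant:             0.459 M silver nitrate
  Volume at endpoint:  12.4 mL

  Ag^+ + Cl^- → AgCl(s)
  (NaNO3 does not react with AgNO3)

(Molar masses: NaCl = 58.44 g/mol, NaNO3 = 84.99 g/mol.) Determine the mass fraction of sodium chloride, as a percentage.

n(AgNO3) = 0.0124 × 0.459 = 5.69 × 10^-3 mol
Let x = n(NaCl), y = n(NaNO3).
Titrant: 1x = 5.69 × 10^-3;  mass: 58.44x + 84.99y = 0.640
Solving, x = 5.69 × 10^-3 mol, y = 3.62 × 10^-3 mol
mass of NaCl = 5.69 × 10^-3 × 58.44 = 0.333 g
% NaCl = 0.333 / 0.640 × 100 = 52.0 %

52.0 %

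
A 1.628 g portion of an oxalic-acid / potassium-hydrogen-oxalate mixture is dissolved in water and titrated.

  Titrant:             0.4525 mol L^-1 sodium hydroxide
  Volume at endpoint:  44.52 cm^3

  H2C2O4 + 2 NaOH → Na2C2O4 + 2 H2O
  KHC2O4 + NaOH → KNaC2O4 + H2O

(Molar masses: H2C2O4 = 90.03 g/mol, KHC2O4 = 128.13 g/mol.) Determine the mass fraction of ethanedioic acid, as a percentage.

n(NaOH) = 0.04452 × 0.4525 = 0.02015 mol
Let x = n(H2C2O4), y = n(KHC2O4).
Titrant: 2x + 1y = 0.02015;  mass: 90.03x + 128.13y = 1.628
Solving, x = 5.734 × 10^-3 mol, y = 8.677 × 10^-3 mol
mass of H2C2O4 = 5.734 × 10^-3 × 90.03 = 0.5163 g
% H2C2O4 = 0.5163 / 1.628 × 100 = 31.71 %

31.71 %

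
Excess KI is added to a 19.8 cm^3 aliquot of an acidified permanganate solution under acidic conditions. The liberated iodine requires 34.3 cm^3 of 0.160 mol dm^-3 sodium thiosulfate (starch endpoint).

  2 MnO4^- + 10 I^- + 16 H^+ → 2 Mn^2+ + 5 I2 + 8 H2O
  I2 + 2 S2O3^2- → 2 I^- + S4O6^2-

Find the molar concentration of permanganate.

n(S2O3^2-) = 0.0343 × 0.160 = 5.49 × 10^-3 mol
n(I2) = n(S2O3^2-)/2 = 2.74 × 10^-3 mol
From the 2:5 ratio, n(MnO4^-) in the aliquot = 2/5 × 2.74 × 10^-3 = 1.10 × 10^-3 mol
[MnO4^-] = 1.10 × 10^-3 / 0.0198 = 0.0554 mol/L

0.0554 mol/L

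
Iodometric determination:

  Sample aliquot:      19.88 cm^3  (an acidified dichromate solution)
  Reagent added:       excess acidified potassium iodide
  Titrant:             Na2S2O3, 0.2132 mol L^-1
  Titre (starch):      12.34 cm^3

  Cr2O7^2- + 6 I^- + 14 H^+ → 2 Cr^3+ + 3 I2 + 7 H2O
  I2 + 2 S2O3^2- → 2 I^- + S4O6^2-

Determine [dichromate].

0.02206 mol/L

n(S2O3^2-) = 0.01234 × 0.2132 = 2.631 × 10^-3 mol
n(I2) = n(S2O3^2-)/2 = 1.315 × 10^-3 mol
From the 1:3 ratio, n(Cr2O7^2-) in the aliquot = 1/3 × 1.315 × 10^-3 = 4.385 × 10^-4 mol
[Cr2O7^2-] = 4.385 × 10^-4 / 0.01988 = 0.02206 mol/L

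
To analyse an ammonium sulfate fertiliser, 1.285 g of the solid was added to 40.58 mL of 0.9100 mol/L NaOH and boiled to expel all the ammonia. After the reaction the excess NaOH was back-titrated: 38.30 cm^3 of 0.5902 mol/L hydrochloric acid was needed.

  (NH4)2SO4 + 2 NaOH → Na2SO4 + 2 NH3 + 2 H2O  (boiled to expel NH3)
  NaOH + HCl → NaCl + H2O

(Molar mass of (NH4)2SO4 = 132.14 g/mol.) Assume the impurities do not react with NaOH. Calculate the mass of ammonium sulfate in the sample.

0.9463 g

n(NaOH) added = 0.04058 × 0.9100 = 0.03693 mol
n(HCl) used in back-titration = 0.03830 × 0.5902 = 0.02260 mol
n(NaOH) left over = 0.02260 mol (1:1 ratio)
n(NaOH) consumed by analyte = 0.03693 − 0.02260 = 0.01432 mol
From the 1:2 ratio, n((NH4)2SO4) = 1/2 × 0.01432 = 7.162 × 10^-3 mol
mass of (NH4)2SO4 = 7.162 × 10^-3 × 132.14 = 0.9463 g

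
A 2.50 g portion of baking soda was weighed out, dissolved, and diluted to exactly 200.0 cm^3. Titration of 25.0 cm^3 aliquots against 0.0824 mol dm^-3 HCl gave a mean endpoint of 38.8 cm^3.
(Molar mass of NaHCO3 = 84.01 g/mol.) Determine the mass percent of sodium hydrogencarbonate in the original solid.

85.9 %

NaHCO3 + HCl → NaCl + H2O + CO2
n(HCl) per titration = 0.0388 × 0.0824 = 3.20 × 10^-3 mol
n(NaHCO3) in each aliquot = 3.20 × 10^-3 mol (1:1 ratio)
n(NaHCO3) in the whole flask = 3.20 × 10^-3 × 200.0/25.0 = 0.0256 mol
mass of NaHCO3 = 0.0256 × 84.01 = 2.15 g
% NaHCO3 = 2.15 / 2.50 × 100 = 85.9 %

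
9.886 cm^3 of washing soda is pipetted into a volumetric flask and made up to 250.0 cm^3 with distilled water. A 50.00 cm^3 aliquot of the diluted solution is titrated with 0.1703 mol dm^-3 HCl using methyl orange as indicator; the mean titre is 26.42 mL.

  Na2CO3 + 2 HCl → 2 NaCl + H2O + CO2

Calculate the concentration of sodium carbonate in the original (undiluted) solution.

1.138 mol/L

n(HCl) = 0.02642 × 0.1703 = 4.499 × 10^-3 mol
From the 1:2 ratio, n(Na2CO3) in the aliquot = 1/2 × 4.499 × 10^-3 = 2.250 × 10^-3 mol
[Na2CO3]_dilute = 2.250 × 10^-3 / 0.05000 = 0.04499 mol/L
Dilution factor = 250.0 / 9.886 = 25.29
[Na2CO3]_stock = 0.04499 × 25.29 = 1.138 mol/L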